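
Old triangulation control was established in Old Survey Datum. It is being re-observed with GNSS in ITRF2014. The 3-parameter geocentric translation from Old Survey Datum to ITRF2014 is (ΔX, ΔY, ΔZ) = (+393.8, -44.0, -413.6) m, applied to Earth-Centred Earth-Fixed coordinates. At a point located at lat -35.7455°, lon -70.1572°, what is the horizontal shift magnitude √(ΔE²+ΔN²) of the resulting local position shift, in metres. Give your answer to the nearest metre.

At φ = -35.7455°, λ = -70.1572°: sin φ = -0.584186, cos φ = 0.811620, sin λ = -0.940627, cos λ = 0.339441.
ΔE = −sin λ·ΔX + cos λ·ΔY = −(-0.940627)·(393.8) + (0.339441)·(-44.0) = 355.48 m.
ΔN = −sin φ cos λ·ΔX − sin φ sin λ·ΔY + cos φ·ΔZ = −(-0.584186)(0.339441)(393.8) − (-0.584186)(-0.940627)(-44.0) + (0.811620)(-413.6) = -233.42 m.
Horizontal magnitude = √(ΔE² + ΔN²) = √(355.48² + (-233.42)²) = 425.27 m.

425 m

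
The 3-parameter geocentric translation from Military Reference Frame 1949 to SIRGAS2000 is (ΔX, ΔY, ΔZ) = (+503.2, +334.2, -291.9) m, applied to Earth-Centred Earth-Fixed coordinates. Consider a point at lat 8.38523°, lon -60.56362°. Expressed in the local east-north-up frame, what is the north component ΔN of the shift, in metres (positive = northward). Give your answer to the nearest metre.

The local north axis is (−sin φ cos λ, −sin φ sin λ, cos φ), giving ΔN = -36.063 + 42.444 − 288.780 = -282.40 m.

ΔN = -282 m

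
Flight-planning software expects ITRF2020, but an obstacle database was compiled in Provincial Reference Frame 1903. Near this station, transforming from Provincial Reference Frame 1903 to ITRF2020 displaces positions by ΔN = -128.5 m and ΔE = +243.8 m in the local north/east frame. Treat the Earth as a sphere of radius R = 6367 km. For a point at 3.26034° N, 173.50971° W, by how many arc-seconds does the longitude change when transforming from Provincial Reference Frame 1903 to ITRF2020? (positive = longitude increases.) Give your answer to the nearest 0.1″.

At latitude 3.26034°, cos φ = 0.998381.
One radian of longitude at latitude φ spans R cos φ, so Δλ = ΔE / (R cos φ) = 243.8 / (6367000 × 0.998381) = 3.8353e-05 rad = 7.911″.

Δλ = 7.9″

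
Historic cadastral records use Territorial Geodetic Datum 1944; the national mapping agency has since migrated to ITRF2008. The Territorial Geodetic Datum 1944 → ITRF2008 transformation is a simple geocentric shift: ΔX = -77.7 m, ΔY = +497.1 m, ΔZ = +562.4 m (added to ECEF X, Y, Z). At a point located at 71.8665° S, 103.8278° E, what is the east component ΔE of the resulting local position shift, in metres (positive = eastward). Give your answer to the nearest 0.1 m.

At φ = -71.8665°, λ = 103.8278°: sin φ = -0.950334, cos φ = 0.311232, sin λ = 0.971018, cos λ = -0.239005.
ΔE = −sin λ·ΔX + cos λ·ΔY = −(0.971018)·(-77.7) + (-0.239005)·(497.1) = -43.36 m.

ΔE = -43.4 m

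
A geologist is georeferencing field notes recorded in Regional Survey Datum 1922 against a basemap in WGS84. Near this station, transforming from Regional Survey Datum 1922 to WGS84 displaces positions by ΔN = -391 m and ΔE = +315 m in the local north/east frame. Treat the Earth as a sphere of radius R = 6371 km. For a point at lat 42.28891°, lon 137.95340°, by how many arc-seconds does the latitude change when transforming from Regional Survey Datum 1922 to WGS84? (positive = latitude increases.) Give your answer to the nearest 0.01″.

Δφ = -12.66″

On a sphere of radius R, 1 rad of latitude = R, so Δφ = ΔN / R = -391.0 / 6371000 = -6.1372e-05 rad = -12.659″.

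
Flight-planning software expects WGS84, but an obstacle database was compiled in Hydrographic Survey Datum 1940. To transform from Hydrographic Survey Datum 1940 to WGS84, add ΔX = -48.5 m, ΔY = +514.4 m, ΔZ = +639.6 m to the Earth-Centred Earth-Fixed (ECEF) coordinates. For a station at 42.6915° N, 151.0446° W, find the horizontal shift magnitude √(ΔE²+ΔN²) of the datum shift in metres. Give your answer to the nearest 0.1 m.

At φ = 42.6915°, λ = -151.0446°: sin φ = 0.678051, cos φ = 0.735015, sin λ = -0.484129, cos λ = -0.874997.
ΔE = −sin λ·ΔX + cos λ·ΔY = −(-0.484129)·(-48.5) + (-0.874997)·(514.4) = -473.58 m.
ΔN = −sin φ cos λ·ΔX − sin φ sin λ·ΔY + cos φ·ΔZ = −(0.678051)(-0.874997)(-48.5) − (0.678051)(-0.484129)(514.4) + (0.735015)(639.6) = 610.20 m.
Horizontal magnitude = √(ΔE² + ΔN²) = √((-473.58)² + 610.20²) = 772.41 m.

772.4 m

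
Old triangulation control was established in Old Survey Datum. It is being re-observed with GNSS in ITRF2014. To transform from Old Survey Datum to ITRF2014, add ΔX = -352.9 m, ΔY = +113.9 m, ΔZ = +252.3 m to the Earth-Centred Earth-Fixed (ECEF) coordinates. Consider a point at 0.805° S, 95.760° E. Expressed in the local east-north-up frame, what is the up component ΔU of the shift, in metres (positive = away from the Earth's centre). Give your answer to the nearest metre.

The local up (radial) axis is (cos φ cos λ, cos φ sin λ, sin φ), giving ΔU = 35.414 + 113.314 − 3.545 = 145.18 m.

ΔU = 145 m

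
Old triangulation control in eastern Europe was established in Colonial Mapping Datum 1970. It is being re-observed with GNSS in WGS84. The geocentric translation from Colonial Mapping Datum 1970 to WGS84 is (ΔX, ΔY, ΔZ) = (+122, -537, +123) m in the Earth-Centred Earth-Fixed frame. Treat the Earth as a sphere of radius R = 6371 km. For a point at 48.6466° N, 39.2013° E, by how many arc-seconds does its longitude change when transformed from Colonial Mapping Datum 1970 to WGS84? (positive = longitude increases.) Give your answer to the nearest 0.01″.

sin φ = 0.750649, cos φ = 0.660702, sin λ = 0.632047, cos λ = 0.774930.
East component: ΔE = −sin λ·ΔX + cos λ·ΔY = −(0.632047)(122) + (0.774930)(-537) = -493.25 m.
1° of latitude spans πR/180 = 111195 m; at latitude φ, 1° of longitude spans that × cos φ = 73466.7 m, so Δλ = -493.25 / 73466.7 × 3600 = -24.170″.

Δλ = -24.17″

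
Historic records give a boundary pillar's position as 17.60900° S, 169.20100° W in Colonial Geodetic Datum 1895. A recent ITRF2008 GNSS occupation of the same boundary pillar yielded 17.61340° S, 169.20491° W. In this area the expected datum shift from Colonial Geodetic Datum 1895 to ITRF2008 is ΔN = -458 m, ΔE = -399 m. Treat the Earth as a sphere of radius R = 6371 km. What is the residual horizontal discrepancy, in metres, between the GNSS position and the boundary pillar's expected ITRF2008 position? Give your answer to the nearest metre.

Observed coordinate differences: Δφ = -0.00440°, Δλ = -0.00391°.
Converting to metres (1° lat = 111195 m, cos φ = 0.953143): observed ΔN = -489.3 m, observed ΔE = -414.4 m.
Subtracting the expected shift leaves a residual of -489.3 − (-458) = -31.3 m north and -414.4 − (-399) = -15.4 m east.
Residual distance = √((-31.3)² + (-15.4)²) = 34.8 m.

35 m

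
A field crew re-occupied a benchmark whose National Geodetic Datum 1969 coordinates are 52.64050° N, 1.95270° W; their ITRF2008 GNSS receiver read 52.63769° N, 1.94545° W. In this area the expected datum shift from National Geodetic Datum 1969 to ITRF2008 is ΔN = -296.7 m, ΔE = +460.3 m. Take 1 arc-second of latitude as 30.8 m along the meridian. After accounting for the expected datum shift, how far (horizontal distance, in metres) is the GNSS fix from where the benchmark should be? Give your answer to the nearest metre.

31 m

Observed coordinate differences: Δφ = -0.00281°, Δλ = +0.00725°.
Converting to metres (1° lat = 110880 m, cos φ = 0.606814): observed ΔN = -311.6 m, observed ΔE = 487.8 m.
Subtracting the expected shift leaves a residual of -311.6 − (-296.7) = -14.9 m north and 487.8 − (460.3) = 27.5 m east.
Residual distance = √((-14.9)² + 27.5²) = 31.3 m.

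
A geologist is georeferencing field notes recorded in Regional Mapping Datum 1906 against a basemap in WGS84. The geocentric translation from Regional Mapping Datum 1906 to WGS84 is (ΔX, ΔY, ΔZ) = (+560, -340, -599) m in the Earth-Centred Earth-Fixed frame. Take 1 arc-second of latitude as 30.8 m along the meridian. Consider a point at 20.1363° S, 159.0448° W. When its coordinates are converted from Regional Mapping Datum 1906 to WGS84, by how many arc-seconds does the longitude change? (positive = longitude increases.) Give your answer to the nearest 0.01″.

Δλ = 17.91″

sin φ = -0.344255, cos φ = 0.938876, sin λ = -0.357638, cos λ = -0.933860.
East component: ΔE = −sin λ·ΔX + cos λ·ΔY = −(-0.357638)(560) + (-0.933860)(-340) = 517.79 m.
1° of latitude spans 3600 × 30.80 = 110880 m; at latitude φ, 1° of longitude spans that × cos φ = 104102.6 m, so Δλ = 517.79 / 104102.6 × 3600 = 17.906″.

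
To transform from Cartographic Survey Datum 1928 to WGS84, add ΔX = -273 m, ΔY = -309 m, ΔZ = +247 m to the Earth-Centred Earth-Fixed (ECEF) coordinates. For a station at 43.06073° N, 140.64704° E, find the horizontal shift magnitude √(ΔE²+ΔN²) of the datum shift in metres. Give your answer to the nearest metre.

The local east axis at (φ, λ) is (−sin λ, cos λ, 0), so ΔE = −sin(140.64704°)·(-273) + cos(140.64704°)·(-309) = 412.04 m.
The local north axis is (−sin φ cos λ, −sin φ sin λ, cos φ), giving ΔN = -144.132 + 133.780 + 180.466 = 170.11 m.
Horizontal magnitude = √(ΔE² + ΔN²) = √(412.04² + 170.11²) = 445.78 m.

446 m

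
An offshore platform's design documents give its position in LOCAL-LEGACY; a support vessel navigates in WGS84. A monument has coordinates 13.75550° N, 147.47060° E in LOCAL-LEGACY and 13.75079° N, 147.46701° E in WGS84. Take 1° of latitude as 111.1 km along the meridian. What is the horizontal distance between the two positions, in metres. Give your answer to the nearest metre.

Δφ = 13.75079° − 13.75550° = -0.00471°; Δλ = 147.46701° − 147.47060° = -0.00359°.
ΔN = Δφ × 111100 = -523.3 m; ΔE = Δλ × 111100 × cos(13.75550°) = -0.00359 × 111100 × 0.971319 = -387.4 m.
Distance = √(ΔE² + ΔN²) = √((-387.4)² + (-523.3)²) = 651.1 m.

651 m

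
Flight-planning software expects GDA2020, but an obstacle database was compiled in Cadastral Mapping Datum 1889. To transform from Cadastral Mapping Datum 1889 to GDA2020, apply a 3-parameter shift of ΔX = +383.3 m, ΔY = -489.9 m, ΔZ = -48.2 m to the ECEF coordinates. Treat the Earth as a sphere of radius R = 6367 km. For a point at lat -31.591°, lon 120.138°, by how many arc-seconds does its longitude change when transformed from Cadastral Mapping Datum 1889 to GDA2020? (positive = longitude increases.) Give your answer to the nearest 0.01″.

sin φ = -0.523852, cos φ = 0.851809, sin λ = 0.864819, cos λ = -0.502084.
East component: ΔE = −sin λ·ΔX + cos λ·ΔY = −(0.864819)(383.3) + (-0.502084)(-489.9) = -85.51 m.
1° of latitude spans πR/180 = 111125 m; at latitude φ, 1° of longitude spans that × cos φ = 94657.4 m, so Δλ = -85.51 / 94657.4 × 3600 = -3.252″.

Δλ = -3.25″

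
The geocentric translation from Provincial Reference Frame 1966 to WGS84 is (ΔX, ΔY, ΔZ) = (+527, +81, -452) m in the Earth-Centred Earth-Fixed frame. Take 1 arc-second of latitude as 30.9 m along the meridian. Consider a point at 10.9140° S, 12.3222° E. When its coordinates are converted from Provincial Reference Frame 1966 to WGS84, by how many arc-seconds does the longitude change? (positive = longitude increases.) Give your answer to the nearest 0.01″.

sin φ = -0.189335, cos φ = 0.981912, sin λ = 0.213409, cos λ = 0.976963.
East component: ΔE = −sin λ·ΔX + cos λ·ΔY = −(0.213409)(527) + (0.976963)(81) = -33.33 m.
1° of latitude spans 3600 × 30.90 = 111240 m; at latitude φ, 1° of longitude spans that × cos φ = 109227.9 m, so Δλ = -33.33 / 109227.9 × 3600 = -1.099″.

Δλ = -1.10″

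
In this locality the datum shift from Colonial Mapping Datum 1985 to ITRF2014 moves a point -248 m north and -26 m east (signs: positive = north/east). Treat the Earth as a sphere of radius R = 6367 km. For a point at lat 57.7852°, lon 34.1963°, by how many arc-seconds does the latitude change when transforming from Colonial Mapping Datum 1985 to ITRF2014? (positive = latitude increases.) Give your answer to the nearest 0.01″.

On a sphere of radius R, 1 rad of latitude = R, so Δφ = ΔN / R = -248.0 / 6367000 = -3.8951e-05 rad = -8.034″.

Δφ = -8.03″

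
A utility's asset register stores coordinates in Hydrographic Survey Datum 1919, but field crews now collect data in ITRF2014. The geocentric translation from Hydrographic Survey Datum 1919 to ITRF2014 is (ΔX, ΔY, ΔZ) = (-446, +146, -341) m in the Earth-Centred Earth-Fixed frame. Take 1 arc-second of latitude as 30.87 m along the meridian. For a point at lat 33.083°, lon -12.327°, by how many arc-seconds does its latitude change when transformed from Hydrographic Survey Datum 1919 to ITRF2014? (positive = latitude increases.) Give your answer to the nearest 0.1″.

Δφ = -1.0″

sin φ = 0.545853, cos φ = 0.837881, sin λ = -0.213491, cos λ = 0.976945.
North component: ΔN = −sin φ cos λ·ΔX − sin φ sin λ·ΔY + cos φ·ΔZ = −(0.545853)(0.976945)(-446) − (0.545853)(-0.213491)(146) + (0.837881)(-341) = -30.87 m.
1° of latitude spans 3600 × 30.87 = 111132 m, so Δφ = -30.87 / 111132 × 3600 = -1.000″.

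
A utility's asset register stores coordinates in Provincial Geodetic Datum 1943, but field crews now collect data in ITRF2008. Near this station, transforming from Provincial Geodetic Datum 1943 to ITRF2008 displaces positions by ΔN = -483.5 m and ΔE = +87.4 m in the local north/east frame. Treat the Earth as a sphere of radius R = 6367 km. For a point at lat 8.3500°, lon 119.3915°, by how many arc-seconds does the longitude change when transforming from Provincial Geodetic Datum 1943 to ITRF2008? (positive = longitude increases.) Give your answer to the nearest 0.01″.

At latitude 8.3500°, cos φ = 0.989399.
One radian of longitude at latitude φ spans R cos φ, so Δλ = ΔE / (R cos φ) = 87.4 / (6367000 × 0.989399) = 1.3874e-05 rad = 2.862″.

Δλ = 2.86″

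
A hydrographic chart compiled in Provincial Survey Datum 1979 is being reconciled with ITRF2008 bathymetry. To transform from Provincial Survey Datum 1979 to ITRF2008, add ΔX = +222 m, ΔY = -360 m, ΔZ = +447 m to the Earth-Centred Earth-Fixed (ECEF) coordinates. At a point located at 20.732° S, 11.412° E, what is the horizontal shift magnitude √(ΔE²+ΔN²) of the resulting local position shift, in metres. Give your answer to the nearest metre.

615 m

At φ = -20.732°, λ = 11.412°: sin φ = -0.353997, cos φ = 0.935246, sin λ = 0.197863, cos λ = 0.980230.
ΔE = −sin λ·ΔX + cos λ·ΔY = −(0.197863)·(222) + (0.980230)·(-360) = -396.81 m.
ΔN = −sin φ cos λ·ΔX − sin φ sin λ·ΔY + cos φ·ΔZ = −(-0.353997)(0.980230)(222) − (-0.353997)(0.197863)(-360) + (0.935246)(447) = 469.87 m.
Horizontal magnitude = √(ΔE² + ΔN²) = √((-396.81)² + 469.87²) = 615.01 m.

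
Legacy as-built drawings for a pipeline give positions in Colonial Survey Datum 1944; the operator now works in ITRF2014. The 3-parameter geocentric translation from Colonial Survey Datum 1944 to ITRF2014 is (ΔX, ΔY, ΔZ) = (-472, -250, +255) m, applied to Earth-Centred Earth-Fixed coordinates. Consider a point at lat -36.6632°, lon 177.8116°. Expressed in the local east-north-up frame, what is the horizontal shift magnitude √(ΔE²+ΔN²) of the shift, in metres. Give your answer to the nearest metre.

The local east axis at (φ, λ) is (−sin λ, cos λ, 0), so ΔE = −sin(177.8116°)·(-472) + cos(177.8116°)·(-250) = 267.84 m.
The local north axis is (−sin φ cos λ, −sin φ sin λ, cos φ), giving ΔN = 281.630 − 5.700 + 204.551 = 480.48 m.
Horizontal magnitude = √(ΔE² + ΔN²) = √(267.84² + 480.48²) = 550.09 m.

550 m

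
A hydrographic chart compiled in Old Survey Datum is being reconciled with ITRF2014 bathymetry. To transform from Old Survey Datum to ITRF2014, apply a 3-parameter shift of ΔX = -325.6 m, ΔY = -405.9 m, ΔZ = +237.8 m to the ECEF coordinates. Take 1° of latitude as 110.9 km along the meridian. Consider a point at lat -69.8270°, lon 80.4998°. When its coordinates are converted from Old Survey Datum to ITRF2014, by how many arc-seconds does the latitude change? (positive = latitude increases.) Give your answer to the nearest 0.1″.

sin φ = -0.938656, cos φ = 0.344856, sin λ = 0.986285, cos λ = 0.165051.
North component: ΔN = −sin φ cos λ·ΔX − sin φ sin λ·ΔY + cos φ·ΔZ = −(-0.938656)(0.165051)(-325.6) − (-0.938656)(0.986285)(-405.9) + (0.344856)(237.8) = -344.21 m.
1° of latitude spans 110900 m, so Δφ = -344.21 / 110900 × 3600 = -11.174″.

Δφ = -11.2″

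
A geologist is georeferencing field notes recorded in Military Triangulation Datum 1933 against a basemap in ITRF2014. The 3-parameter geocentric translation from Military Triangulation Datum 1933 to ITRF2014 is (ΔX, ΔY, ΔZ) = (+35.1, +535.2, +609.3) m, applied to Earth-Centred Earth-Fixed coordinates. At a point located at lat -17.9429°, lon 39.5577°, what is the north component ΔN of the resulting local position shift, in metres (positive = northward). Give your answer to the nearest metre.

ΔN = 693 m

At φ = -17.9429°, λ = 39.5577°: sin φ = -0.308069, cos φ = 0.951364, sin λ = 0.636855, cos λ = 0.770984.
ΔN = −sin φ cos λ·ΔX − sin φ sin λ·ΔY + cos φ·ΔZ = −(-0.308069)(0.770984)(35.1) − (-0.308069)(0.636855)(535.2) + (0.951364)(609.3) = 693.01 m.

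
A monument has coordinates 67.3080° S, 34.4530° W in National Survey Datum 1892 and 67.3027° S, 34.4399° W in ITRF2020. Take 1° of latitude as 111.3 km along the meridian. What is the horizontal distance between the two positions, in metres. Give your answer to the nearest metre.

815 m

Δφ = -67.3027° − -67.3080° = +0.0053°; Δλ = -34.4399° − -34.4530° = +0.0131°.
ΔN = Δφ × 111300 = 589.9 m; ΔE = Δλ × 111300 × cos(-67.3080°) = +0.0131 × 111300 × 0.385777 = 562.5 m.
Distance = √(ΔE² + ΔN²) = √(562.5² + 589.9²) = 815.1 m.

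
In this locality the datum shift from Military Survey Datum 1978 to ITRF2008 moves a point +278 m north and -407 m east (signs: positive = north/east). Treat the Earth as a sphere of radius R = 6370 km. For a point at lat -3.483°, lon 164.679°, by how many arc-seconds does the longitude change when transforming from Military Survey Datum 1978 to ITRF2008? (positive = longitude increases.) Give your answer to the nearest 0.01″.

At latitude -3.483°, cos φ = 0.998153.
One radian of longitude at latitude φ spans R cos φ, so Δλ = ΔE / (R cos φ) = -407.0 / (6370000 × 0.998153) = -6.4011e-05 rad = -13.203″.

Δλ = -13.20″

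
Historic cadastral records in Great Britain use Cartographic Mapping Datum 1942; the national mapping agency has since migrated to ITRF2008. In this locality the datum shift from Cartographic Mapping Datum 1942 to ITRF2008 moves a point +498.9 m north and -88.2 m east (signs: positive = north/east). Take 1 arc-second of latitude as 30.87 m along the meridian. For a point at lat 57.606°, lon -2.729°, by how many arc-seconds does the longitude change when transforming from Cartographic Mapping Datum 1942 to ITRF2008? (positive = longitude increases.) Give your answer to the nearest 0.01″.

Δλ = -5.33″

At latitude 57.606°, cos φ = 0.535738.
1″ of longitude at this latitude = 30.87 × cos φ = 16.5382 m, so Δλ = -88.2 / 16.5382 = -5.333″.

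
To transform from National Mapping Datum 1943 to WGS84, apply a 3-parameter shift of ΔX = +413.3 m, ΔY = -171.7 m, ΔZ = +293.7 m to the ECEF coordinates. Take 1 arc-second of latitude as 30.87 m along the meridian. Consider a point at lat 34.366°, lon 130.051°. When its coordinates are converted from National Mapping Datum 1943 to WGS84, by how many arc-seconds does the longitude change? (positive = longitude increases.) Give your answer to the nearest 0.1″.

Δλ = -8.1″

sin φ = 0.564477, cos φ = 0.825449, sin λ = 0.765472, cos λ = -0.643469.
East component: ΔE = −sin λ·ΔX + cos λ·ΔY = −(0.765472)(413.3) + (-0.643469)(-171.7) = -205.89 m.
1° of latitude spans 3600 × 30.87 = 111132 m; at latitude φ, 1° of longitude spans that × cos φ = 91733.8 m, so Δλ = -205.89 / 91733.8 × 3600 = -8.080″.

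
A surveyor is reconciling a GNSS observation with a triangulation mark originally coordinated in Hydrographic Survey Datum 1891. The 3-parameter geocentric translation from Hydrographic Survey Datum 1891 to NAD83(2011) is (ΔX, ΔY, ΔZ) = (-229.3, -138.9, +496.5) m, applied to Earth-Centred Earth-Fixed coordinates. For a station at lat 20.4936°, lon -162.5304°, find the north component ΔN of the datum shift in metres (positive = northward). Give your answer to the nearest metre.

ΔN = 374 m

The local north axis is (−sin φ cos λ, −sin φ sin λ, cos φ), giving ΔN = -76.576 − 14.598 + 465.077 = 373.90 m.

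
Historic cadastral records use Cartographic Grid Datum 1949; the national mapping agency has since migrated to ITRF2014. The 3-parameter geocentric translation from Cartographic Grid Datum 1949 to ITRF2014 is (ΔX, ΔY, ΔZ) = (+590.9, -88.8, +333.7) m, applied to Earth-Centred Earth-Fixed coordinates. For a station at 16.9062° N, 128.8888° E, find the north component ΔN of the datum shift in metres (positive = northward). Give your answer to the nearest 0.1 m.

ΔN = 447.3 m

The local north axis is (−sin φ cos λ, −sin φ sin λ, cos φ), giving ΔN = 107.881 + 20.100 + 319.278 = 447.26 m.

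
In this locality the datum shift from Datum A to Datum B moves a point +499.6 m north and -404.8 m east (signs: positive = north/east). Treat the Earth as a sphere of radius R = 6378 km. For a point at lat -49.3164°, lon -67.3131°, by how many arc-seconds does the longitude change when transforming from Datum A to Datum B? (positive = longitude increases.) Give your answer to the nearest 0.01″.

Δλ = -20.08″

At latitude -49.3164°, cos φ = 0.651881.
One radian of longitude at latitude φ spans R cos φ, so Δλ = ΔE / (R cos φ) = -404.8 / (6378000 × 0.651881) = -9.7362e-05 rad = -20.082″.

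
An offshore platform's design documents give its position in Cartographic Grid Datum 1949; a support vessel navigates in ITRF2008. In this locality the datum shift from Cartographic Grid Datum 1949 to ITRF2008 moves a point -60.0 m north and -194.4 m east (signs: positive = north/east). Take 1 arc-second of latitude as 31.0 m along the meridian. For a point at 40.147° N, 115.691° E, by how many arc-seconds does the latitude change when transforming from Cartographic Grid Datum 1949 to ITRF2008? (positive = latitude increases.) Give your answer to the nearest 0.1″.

Δφ = -1.9″

1″ of latitude = 31.00 m, so Δφ = -60.0 / 31.00 = -1.935″.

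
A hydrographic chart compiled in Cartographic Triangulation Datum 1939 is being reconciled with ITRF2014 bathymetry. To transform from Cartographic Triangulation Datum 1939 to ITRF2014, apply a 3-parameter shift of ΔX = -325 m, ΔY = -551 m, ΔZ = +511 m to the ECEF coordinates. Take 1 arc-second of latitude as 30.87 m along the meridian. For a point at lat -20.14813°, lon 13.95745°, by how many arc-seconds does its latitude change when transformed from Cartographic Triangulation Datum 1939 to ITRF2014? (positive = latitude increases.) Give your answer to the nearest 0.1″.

sin φ = -0.344448, cos φ = 0.938805, sin λ = 0.241201, cos λ = 0.970475.
North component: ΔN = −sin φ cos λ·ΔX − sin φ sin λ·ΔY + cos φ·ΔZ = −(-0.344448)(0.970475)(-325) − (-0.344448)(0.241201)(-551) + (0.938805)(511) = 325.31 m.
1° of latitude spans 3600 × 30.87 = 111132 m, so Δφ = 325.31 / 111132 × 3600 = 10.538″.

Δφ = 10.5″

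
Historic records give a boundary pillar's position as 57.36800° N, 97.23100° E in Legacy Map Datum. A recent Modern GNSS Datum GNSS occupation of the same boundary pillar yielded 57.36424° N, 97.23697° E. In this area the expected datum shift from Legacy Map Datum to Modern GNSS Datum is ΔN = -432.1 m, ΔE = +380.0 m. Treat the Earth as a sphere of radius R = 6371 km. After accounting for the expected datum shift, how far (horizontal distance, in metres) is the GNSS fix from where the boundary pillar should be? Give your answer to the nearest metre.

26 m

Observed coordinate differences: Δφ = -0.00376°, Δλ = +0.00597°.
Converting to metres (1° lat = 111195 m, cos φ = 0.539241): observed ΔN = -418.1 m, observed ΔE = 358.0 m.
Subtracting the expected shift leaves a residual of -418.1 − (-432.1) = 14.0 m north and 358.0 − (380.0) = -22.0 m east.
Residual distance = √(14.0² + (-22.0)²) = 26.1 m.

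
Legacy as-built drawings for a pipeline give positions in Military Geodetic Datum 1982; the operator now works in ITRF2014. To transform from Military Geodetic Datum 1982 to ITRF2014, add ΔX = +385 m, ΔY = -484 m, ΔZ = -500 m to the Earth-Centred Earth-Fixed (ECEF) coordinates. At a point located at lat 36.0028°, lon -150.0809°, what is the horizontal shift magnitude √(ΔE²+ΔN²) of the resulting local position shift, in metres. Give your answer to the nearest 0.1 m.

704.7 m

At φ = 36.0028°, λ = -150.0809°: sin φ = 0.587825, cos φ = 0.808988, sin λ = -0.498777, cos λ = -0.866731.
ΔE = −sin λ·ΔX + cos λ·ΔY = −(-0.498777)·(385) + (-0.866731)·(-484) = 611.53 m.
ΔN = −sin φ cos λ·ΔX − sin φ sin λ·ΔY + cos φ·ΔZ = −(0.587825)(-0.866731)(385) − (0.587825)(-0.498777)(-484) + (0.808988)(-500) = -350.25 m.
Horizontal magnitude = √(ΔE² + ΔN²) = √(611.53² + (-350.25)²) = 704.73 m.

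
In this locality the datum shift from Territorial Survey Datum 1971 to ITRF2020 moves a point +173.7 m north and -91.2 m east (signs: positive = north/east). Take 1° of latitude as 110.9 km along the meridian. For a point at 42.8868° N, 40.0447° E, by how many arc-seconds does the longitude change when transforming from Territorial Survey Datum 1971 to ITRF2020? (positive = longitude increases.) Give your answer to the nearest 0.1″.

Δλ = -4.0″

At latitude 42.8868°, cos φ = 0.732700.
1° of longitude at this latitude = 110.9 × cos φ = 81.26 km, so Δλ = -91.2 / 81256.4 = -0.0011224° = -4.041″.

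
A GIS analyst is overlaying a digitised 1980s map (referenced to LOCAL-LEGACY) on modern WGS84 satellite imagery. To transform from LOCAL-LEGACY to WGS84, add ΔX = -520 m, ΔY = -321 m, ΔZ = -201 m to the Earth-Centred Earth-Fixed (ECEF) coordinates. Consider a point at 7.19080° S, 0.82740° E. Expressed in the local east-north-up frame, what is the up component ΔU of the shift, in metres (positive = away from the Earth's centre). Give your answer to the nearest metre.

ΔU = -495 m

At φ = -7.19080°, λ = 0.82740°: sin φ = -0.125174, cos φ = 0.992135, sin λ = 0.014440, cos λ = 0.999896.
ΔU = cos φ cos λ·ΔX + cos φ sin λ·ΔY + sin φ·ΔZ = (0.992135)(0.999896)(-520) + (0.992135)(0.014440)(-321) + (-0.125174)(-201) = -495.30 m.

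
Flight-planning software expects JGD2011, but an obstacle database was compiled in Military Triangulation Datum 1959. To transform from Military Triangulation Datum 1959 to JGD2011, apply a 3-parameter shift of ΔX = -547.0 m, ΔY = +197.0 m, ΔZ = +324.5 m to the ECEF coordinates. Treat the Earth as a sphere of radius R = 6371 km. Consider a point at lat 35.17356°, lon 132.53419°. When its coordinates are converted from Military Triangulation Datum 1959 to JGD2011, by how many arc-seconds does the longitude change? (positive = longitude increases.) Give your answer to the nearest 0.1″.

sin φ = 0.576055, cos φ = 0.817411, sin λ = 0.736874, cos λ = -0.676030.
East component: ΔE = −sin λ·ΔX + cos λ·ΔY = −(0.736874)(-547.0) + (-0.676030)(197.0) = 269.89 m.
1° of latitude spans πR/180 = 111195 m; at latitude φ, 1° of longitude spans that × cos φ = 90891.9 m, so Δλ = 269.89 / 90891.9 × 3600 = 10.690″.

Δλ = 10.7″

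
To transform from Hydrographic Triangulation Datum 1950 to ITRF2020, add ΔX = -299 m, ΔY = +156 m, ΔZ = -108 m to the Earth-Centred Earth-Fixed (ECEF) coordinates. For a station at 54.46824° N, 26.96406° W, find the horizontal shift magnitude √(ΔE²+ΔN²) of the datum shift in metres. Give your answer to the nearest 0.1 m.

At φ = 54.46824°, λ = -26.96406°: sin φ = 0.813794, cos φ = 0.581154, sin λ = -0.453432, cos λ = 0.891291.
ΔE = −sin λ·ΔX + cos λ·ΔY = −(-0.453432)·(-299) + (0.891291)·(156) = 3.47 m.
ΔN = −sin φ cos λ·ΔX − sin φ sin λ·ΔY + cos φ·ΔZ = −(0.813794)(0.891291)(-299) − (0.813794)(-0.453432)(156) + (0.581154)(-108) = 211.67 m.
Horizontal magnitude = √(ΔE² + ΔN²) = √(3.47² + 211.67²) = 211.70 m.

211.7 m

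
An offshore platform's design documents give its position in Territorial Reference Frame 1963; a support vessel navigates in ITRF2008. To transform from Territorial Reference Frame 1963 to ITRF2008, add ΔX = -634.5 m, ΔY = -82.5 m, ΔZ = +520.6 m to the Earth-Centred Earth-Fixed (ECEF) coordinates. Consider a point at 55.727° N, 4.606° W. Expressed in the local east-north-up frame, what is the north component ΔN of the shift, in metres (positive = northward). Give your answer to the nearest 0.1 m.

ΔN = 810.3 m

At φ = 55.727°, λ = -4.606°: sin φ = 0.826364, cos φ = 0.563137, sin λ = -0.080303, cos λ = 0.996770.
ΔN = −sin φ cos λ·ΔX − sin φ sin λ·ΔY + cos φ·ΔZ = −(0.826364)(0.996770)(-634.5) − (0.826364)(-0.080303)(-82.5) + (0.563137)(520.6) = 810.33 m.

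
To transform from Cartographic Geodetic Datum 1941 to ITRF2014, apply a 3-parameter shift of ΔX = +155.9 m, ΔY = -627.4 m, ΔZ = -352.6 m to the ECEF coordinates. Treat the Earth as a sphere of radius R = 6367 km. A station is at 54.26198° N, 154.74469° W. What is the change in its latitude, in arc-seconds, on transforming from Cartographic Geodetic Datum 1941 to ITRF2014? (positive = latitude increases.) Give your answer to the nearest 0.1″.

sin φ = 0.811696, cos φ = 0.584080, sin λ = -0.426653, cos λ = -0.904416.
North component: ΔN = −sin φ cos λ·ΔX − sin φ sin λ·ΔY + cos φ·ΔZ = −(0.811696)(-0.904416)(155.9) − (0.811696)(-0.426653)(-627.4) + (0.584080)(-352.6) = -308.78 m.
1° of latitude spans πR/180 = 111125 m, so Δφ = -308.78 / 111125 × 3600 = -10.003″.

Δφ = -10.0″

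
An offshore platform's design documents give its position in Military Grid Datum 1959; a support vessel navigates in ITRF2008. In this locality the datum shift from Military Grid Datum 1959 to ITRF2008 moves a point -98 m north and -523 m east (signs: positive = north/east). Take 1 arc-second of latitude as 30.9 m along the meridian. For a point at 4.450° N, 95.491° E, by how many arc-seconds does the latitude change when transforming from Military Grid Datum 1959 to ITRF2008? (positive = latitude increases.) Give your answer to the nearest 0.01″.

1″ of latitude = 30.90 m, so Δφ = -98.0 / 30.90 = -3.172″.

Δφ = -3.17″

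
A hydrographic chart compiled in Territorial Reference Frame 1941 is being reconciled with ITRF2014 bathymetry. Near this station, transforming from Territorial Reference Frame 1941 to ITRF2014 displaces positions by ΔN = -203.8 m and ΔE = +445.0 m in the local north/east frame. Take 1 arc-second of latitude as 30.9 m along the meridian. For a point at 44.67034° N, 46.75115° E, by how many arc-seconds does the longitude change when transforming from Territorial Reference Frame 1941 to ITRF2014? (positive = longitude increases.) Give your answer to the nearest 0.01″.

Δλ = 20.25″

At latitude 44.67034°, cos φ = 0.711164.
1″ of longitude at this latitude = 30.90 × cos φ = 21.9750 m, so Δλ = 445.0 / 21.9750 = 20.250″.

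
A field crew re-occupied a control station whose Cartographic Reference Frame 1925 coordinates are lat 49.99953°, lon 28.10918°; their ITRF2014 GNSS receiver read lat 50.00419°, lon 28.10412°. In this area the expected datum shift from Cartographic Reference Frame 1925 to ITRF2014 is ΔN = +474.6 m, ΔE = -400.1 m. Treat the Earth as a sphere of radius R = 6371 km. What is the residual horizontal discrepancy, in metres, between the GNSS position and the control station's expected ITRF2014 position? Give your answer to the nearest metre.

58 m

Observed coordinate differences: Δφ = +0.00466°, Δλ = -0.00506°.
Converting to metres (1° lat = 111195 m, cos φ = 0.642794): observed ΔN = 518.2 m, observed ΔE = -361.7 m.
Subtracting the expected shift leaves a residual of 518.2 − (474.6) = 43.6 m north and -361.7 − (-400.1) = 38.4 m east.
Residual distance = √(43.6² + 38.4²) = 58.1 m.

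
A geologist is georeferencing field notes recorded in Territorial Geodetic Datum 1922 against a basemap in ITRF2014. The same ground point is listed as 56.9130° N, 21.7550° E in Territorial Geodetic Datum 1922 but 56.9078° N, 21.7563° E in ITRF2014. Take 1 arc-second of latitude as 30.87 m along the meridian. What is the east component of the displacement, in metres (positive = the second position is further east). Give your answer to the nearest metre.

Δφ = 56.9078° − 56.9130° = -0.0052°; Δλ = 21.7563° − 21.7550° = +0.0013°.
1° of latitude = 3600 × 30.87 = 111132 m.
ΔN = Δφ × 111132 = -577.9 m; ΔE = Δλ × 111132 × cos(56.9130°) = +0.0013 × 111132 × 0.545912 = 78.9 m.

ΔE = 79 m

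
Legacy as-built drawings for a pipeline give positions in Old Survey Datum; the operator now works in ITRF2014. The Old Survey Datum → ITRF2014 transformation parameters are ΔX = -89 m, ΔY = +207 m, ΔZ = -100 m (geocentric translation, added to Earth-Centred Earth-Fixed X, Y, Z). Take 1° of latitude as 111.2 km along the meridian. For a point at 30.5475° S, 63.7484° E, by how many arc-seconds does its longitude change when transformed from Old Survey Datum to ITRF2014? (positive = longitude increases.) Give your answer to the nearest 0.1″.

Δλ = 6.4″

sin φ = -0.508253, cos φ = 0.861208, sin λ = 0.896860, cos λ = 0.442314.
East component: ΔE = −sin λ·ΔX + cos λ·ΔY = −(0.896860)(-89) + (0.442314)(207) = 171.38 m.
1° of latitude spans 111200 m; at latitude φ, 1° of longitude spans that × cos φ = 95766.3 m, so Δλ = 171.38 / 95766.3 × 3600 = 6.442″.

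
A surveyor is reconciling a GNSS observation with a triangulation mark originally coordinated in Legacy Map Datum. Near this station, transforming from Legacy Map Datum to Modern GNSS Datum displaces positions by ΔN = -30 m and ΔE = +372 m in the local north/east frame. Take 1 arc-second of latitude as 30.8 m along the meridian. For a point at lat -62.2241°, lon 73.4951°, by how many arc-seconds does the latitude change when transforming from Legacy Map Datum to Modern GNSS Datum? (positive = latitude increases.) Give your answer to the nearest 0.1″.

1″ of latitude = 30.80 m, so Δφ = -30.0 / 30.80 = -0.974″.

Δφ = -1.0″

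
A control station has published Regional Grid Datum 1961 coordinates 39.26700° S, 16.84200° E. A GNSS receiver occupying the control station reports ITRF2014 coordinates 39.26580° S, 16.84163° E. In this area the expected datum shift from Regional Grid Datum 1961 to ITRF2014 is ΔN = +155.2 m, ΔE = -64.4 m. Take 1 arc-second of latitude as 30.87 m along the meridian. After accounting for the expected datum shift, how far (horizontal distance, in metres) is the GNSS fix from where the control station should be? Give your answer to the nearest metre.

39 m

Observed coordinate differences: Δφ = +0.00120°, Δλ = -0.00037°.
Converting to metres (1° lat = 111132 m, cos φ = 0.774205): observed ΔN = 133.4 m, observed ΔE = -31.8 m.
Subtracting the expected shift leaves a residual of 133.4 − (155.2) = -21.8 m north and -31.8 − (-64.4) = 32.6 m east.
Residual distance = √((-21.8)² + 32.6²) = 39.2 m.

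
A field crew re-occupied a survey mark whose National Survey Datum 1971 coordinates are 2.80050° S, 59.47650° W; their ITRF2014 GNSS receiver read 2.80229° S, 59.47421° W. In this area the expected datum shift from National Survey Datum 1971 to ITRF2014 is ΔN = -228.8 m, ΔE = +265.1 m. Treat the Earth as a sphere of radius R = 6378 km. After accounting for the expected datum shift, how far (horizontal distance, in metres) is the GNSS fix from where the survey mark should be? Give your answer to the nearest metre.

Observed coordinate differences: Δφ = -0.00179°, Δλ = +0.00229°.
Converting to metres (1° lat = 111317 m, cos φ = 0.998806): observed ΔN = -199.3 m, observed ΔE = 254.6 m.
Subtracting the expected shift leaves a residual of -199.3 − (-228.8) = 29.5 m north and 254.6 − (265.1) = -10.5 m east.
Residual distance = √(29.5² + (-10.5)²) = 31.3 m.

31 m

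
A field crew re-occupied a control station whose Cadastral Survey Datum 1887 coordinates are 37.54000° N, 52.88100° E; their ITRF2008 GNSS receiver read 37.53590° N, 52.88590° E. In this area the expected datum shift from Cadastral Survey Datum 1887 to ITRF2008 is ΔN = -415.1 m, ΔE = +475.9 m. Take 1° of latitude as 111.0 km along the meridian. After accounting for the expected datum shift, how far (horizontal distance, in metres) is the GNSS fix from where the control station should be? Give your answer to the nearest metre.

Observed coordinate differences: Δφ = -0.00410°, Δλ = +0.00490°.
Converting to metres (1° lat = 111000 m, cos φ = 0.792928): observed ΔN = -455.1 m, observed ΔE = 431.3 m.
Subtracting the expected shift leaves a residual of -455.1 − (-415.1) = -40.0 m north and 431.3 − (475.9) = -44.6 m east.
Residual distance = √((-40.0)² + (-44.6)²) = 59.9 m.

60 m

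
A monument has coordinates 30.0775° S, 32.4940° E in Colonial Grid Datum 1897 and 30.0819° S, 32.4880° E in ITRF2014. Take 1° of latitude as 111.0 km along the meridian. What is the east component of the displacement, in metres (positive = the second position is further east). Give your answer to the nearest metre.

Δφ = -30.0819° − -30.0775° = -0.0044°; Δλ = 32.4880° − 32.4940° = -0.0060°.
ΔN = Δφ × 111000 = -488.4 m; ΔE = Δλ × 111000 × cos(-30.0775°) = -0.0060 × 111000 × 0.865348 = -576.3 m.

ΔE = -576 m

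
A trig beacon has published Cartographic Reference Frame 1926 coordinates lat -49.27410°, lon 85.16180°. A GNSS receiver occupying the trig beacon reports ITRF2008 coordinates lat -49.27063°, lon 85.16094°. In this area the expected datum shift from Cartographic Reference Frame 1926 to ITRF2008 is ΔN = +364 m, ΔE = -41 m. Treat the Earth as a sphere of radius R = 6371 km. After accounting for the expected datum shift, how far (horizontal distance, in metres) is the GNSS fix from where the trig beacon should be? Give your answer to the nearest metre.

Observed coordinate differences: Δφ = +0.00347°, Δλ = -0.00086°.
Converting to metres (1° lat = 111195 m, cos φ = 0.652441): observed ΔN = 385.8 m, observed ΔE = -62.4 m.
Subtracting the expected shift leaves a residual of 385.8 − (364) = 21.8 m north and -62.4 − (-41) = -21.4 m east.
Residual distance = √(21.8² + (-21.4)²) = 30.6 m.

31 m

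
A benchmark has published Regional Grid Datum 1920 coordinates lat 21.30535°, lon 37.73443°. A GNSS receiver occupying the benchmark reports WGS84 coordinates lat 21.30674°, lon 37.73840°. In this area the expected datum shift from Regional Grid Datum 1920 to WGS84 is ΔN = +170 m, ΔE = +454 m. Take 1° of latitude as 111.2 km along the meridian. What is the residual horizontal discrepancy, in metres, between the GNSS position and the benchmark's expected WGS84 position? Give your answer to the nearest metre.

Observed coordinate differences: Δφ = +0.00139°, Δλ = +0.00397°.
Converting to metres (1° lat = 111200 m, cos φ = 0.931657): observed ΔN = 154.6 m, observed ΔE = 411.3 m.
Subtracting the expected shift leaves a residual of 154.6 − (170) = -15.4 m north and 411.3 − (454) = -42.7 m east.
Residual distance = √((-15.4)² + (-42.7)²) = 45.4 m.

45 m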